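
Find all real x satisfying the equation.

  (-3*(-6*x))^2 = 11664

Step 1. [(-3*(-6*x))^2 = 11664] 11664 ≥ 0, LHS is (·)² — take ±√. So sqrt: -3*(-6*x) = 108 or -108.
Step 2. [-3*(-6*x) = 108 or -108] -3·(inner) — divide through by -3 ⇒ div: -6*x = -36 or 36.
Step 3. [-6*x = -36 or 36] divide by the outer -6. So div: x = 6 or -6.

Answer: x ∈ {-6, 6}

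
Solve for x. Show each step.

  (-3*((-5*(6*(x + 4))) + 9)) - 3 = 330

Step 1. [(-3*((-5*(6*(x + 4))) + 9)) - 3 = 330] the outer -3 inverts by adding 3, so sub: -3*((-5*(6*(x + 4))) + 9) = 333.
Step 2. [-3*((-5*(6*(x + 4))) + 9) = 333] LHS = -3·(…); ÷-3 both sides. So div: (-5*(6*(x + 4))) + 9 = -111.
Step 3. [(-5*(6*(x + 4))) + 9 = -111] peel the +9: subtract 9 from each side, so sub: -5*(6*(x + 4)) = -120.
Step 4. [-5*(6*(x + 4)) = -120] -5·(inner) — divide through by -5, so div: 6*(x + 4) = 24.
Step 5. [6*(x + 4) = 24] 6·(inner) — divide through by 6. So div: x + 4 = 4.
Step 6. [x + 4 = 4] 4 comes off first (subtract 4), so sub: x = 0.

Answer: x ∈ {0}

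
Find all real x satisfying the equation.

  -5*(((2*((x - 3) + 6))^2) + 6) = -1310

Step 1. [-5*(((2*((x - 3) + 6))^2) + 6) = -1310] -5·(inner) — divide through by -5 ⇒ div: ((2*((x - 3) + 6))^2) + 6 = 262.
Step 2. [((2*((x - 3) + 6))^2) + 6 = 262] peel the +6: subtract 6 from each side. So sub: (2*((x - 3) + 6))^2 = 256.
Step 3. [(2*((x - 3) + 6))^2 = 256] LHS squared, RHS 256 ≥ 0: apply √ (±). So sqrt: 2*((x - 3) + 6) = 16 or -16.
Step 4. [2*((x - 3) + 6) = 16 or -16] leading coefficient 2: divide by 2. So div: (x - 3) + 6 = 8 or -8.
Step 5. [(x - 3) + 6 = 8 or -8] 6 comes off first (subtract 6), so sub: x - 3 = 2 or -14.
Step 6. [x - 3 = 2 or -14] -3 is outermost — add 3 both sides ⇒ sub: x = 5 or -11.

Answer: x ∈ {-11, 5}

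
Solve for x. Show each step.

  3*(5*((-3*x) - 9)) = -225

Step 1. [3*(5*((-3*x) - 9)) = -225] LHS = 3·(…); ÷3 both sides ⇒ div: 5*((-3*x) - 9) = -75.
Step 2. [5*((-3*x) - 9) = -75] 5 out front; divide by 5. So div: (-3*x) - 9 = -15.
Step 3. [(-3*x) - 9 = -15] the outer -9 inverts by adding 9, so sub: -3*x = -6.
Step 4. [-3*x = -6] -3·(inner) — divide through by -3 ⇒ div: x = 2.

Answer: x ∈ {2}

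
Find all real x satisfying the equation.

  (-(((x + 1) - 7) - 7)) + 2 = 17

Step 1. [(-(((x + 1) - 7) - 7)) + 2 = 17] peel the +2: subtract 2 from each side, so sub: -(((x + 1) - 7) - 7) = 15.
Step 2. [-(((x + 1) - 7) - 7) = 15] leading − — multiply by −1, so neg: ((x + 1) - 7) - 7 = -15.
Step 3. [((x + 1) - 7) - 7 = -15] the outer -7 inverts by adding 7, so sub: (x + 1) - 7 = -8.
Step 4. [(x + 1) - 7 = -8] peel the -7: add 7 from each side ⇒ sub: x + 1 = -1.
Step 5. [x + 1 = -1] +1 is outermost — subtract 1 both sides ⇒ sub: x = -2.

Answer: x ∈ {-2}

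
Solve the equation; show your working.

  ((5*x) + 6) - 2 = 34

Step 1. [((5*x) + 6) - 2 = 34] peel the -2: add 2 from each side ⇒ sub: (5*x) + 6 = 36.
Step 2. [(5*x) + 6 = 36] +6 is outermost — subtract 6 both sides. So sub: 5*x = 30.
Step 3. [5*x = 30] 5 out front; divide by 5 ⇒ div: x = 6.

Answer: x ∈ {6}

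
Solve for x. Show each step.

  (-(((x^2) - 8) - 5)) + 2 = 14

Step 1. [(-(((x^2) - 8) - 5)) + 2 = 14] peel the +2: subtract 2 from each side, so sub: -(((x^2) - 8) - 5) = 12.
Step 2. [-(((x^2) - 8) - 5) = 12] LHS negated; negate both sides. So neg: ((x^2) - 8) - 5 = -12.
Step 3. [((x^2) - 8) - 5 = -12] the outer -5 inverts by adding 5. So sub: (x^2) - 8 = -7.
Step 4. [(x^2) - 8 = -7] -8 is outermost — add 8 both sides, so sub: x^2 = 1.
Step 5. [x^2 = 1] √ both sides: 1 ≥ 0 gives two branches ⇒ sqrt: x = 1 or -1.

Answer: x ∈ {-1, 1}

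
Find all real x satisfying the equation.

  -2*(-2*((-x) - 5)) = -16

Step 1. [-2*(-2*((-x) - 5)) = -16] -2 out front; divide by -2. So div: -2*((-x) - 5) = 8.
Step 2. [-2*((-x) - 5) = 8] -2 out front; divide by -2 ⇒ div: (-x) - 5 = -4.
Step 3. [(-x) - 5 = -4] -5 is outermost — add 5 both sides ⇒ sub: -x = 1.
Step 4. [-x = 1] flip signs both sides ⇒ neg: x = -1.

Answer: x ∈ {-1}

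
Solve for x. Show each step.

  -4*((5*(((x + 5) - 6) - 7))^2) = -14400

Step 1. [-4*((5*(((x + 5) - 6) - 7))^2) = -14400] -4·(inner) — divide through by -4, so div: (5*(((x + 5) - 6) - 7))^2 = 3600.
Step 2. [(5*(((x + 5) - 6) - 7))^2 = 3600] LHS squared, RHS 3600 ≥ 0: apply √ (±). So sqrt: 5*(((x + 5) - 6) - 7) = 60 or -60.
Step 3. [5*(((x + 5) - 6) - 7) = 60 or -60] leading coefficient 5: divide by 5, so div: ((x + 5) - 6) - 7 = 12 or -12.
Step 4. [((x + 5) - 6) - 7 = 12 or -12] the outer -7 inverts by adding 7 ⇒ sub: (x + 5) - 6 = 19 or -5.
Step 5. [(x + 5) - 6 = 19 or -5] peel the -6: add 6 from each side. So sub: x + 5 = 25 or 1.
Step 6. [x + 5 = 25 or 1] +5 is outermost — subtract 5 both sides ⇒ sub: x = 20 or -4.

Answer: x ∈ {-4, 20}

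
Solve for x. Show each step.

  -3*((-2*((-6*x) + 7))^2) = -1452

Step 1. [-3*((-2*((-6*x) + 7))^2) = -1452] LHS = -3·(…); ÷-3 both sides ⇒ div: (-2*((-6*x) + 7))^2 = 484.
Step 2. [(-2*((-6*x) + 7))^2 = 484] 484 ≥ 0, LHS is (·)² — take ±√. So sqrt: -2*((-6*x) + 7) = 22 or -22.
Step 3. [-2*((-6*x) + 7) = 22 or -22] -2 out front; divide by -2 ⇒ div: (-6*x) + 7 = -11 or 11.
Step 4. [(-6*x) + 7 = -11 or 11] +7 is outermost — subtract 7 both sides, so sub: -6*x = -18 or 4.
Step 5. [-6*x = -18 or 4] -6 out front; divide by -6, so div: x = 3 or -2/3.

Answer: x ∈ {-2/3, 3}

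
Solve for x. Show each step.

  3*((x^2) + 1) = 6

Step 1. [3*((x^2) + 1) = 6] leading coefficient 3: divide by 3. So div: (x^2) + 1 = 2.
Step 2. [(x^2) + 1 = 2] +1 is outermost — subtract 1 both sides. So sub: x^2 = 1.
Step 3. [x^2 = 1] √ both sides: 1 ≥ 0 gives two branches, so sqrt: x = 1 or -1.

Answer: x ∈ {-1, 1}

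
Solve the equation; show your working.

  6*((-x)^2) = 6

Step 1. [6*((-x)^2) = 6] divide by the outer 6, so div: (-x)^2 = 1.
Step 2. [(-x)^2 = 1] LHS squared, RHS 1 ≥ 0: apply √ (±) ⇒ sqrt: -x = 1 or -1.
Step 3. [-x = 1 or -1] flip signs both sides. So neg: x = -1 or 1.

Answer: x ∈ {-1, 1}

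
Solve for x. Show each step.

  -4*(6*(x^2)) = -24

Step 1. [-4*(6*(x^2)) = -24] -4 out front; divide by -4 ⇒ div: 6*(x^2) = 6.
Step 2. [6*(x^2) = 6] divide by the outer 6. So div: x^2 = 1.
Step 3. [x^2 = 1] √ both sides: 1 ≥ 0 gives two branches, so sqrt: x = 1 or -1.

Answer: x ∈ {-1, 1}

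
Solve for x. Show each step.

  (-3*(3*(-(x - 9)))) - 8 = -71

Step 1. [(-3*(3*(-(x - 9)))) - 8 = -71] 8 comes off first (add 8). So sub: -3*(3*(-(x - 9))) = -63.
Step 2. [-3*(3*(-(x - 9))) = -63] -3 out front; divide by -3 ⇒ div: 3*(-(x - 9)) = 21.
Step 3. [3*(-(x - 9)) = 21] leading coefficient 3: divide by 3. So div: -(x - 9) = 7.
Step 4. [-(x - 9) = 7] flip signs both sides ⇒ neg: x - 9 = -7.
Step 5. [x - 9 = -7] the outer -9 inverts by adding 9 ⇒ sub: x = 2.

Answer: x ∈ {2}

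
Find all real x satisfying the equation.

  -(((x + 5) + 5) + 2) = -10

Step 1. [-(((x + 5) + 5) + 2) = -10] flip signs both sides ⇒ neg: ((x + 5) + 5) + 2 = 10.
Step 2. [((x + 5) + 5) + 2 = 10] +2 is outermost — subtract 2 both sides, so sub: (x + 5) + 5 = 8.
Step 3. [(x + 5) + 5 = 8] subtract 5: x sits inside (… + 5), so sub: x + 5 = 3.
Step 4. [x + 5 = 3] subtract 5: x sits inside (… + 5), so sub: x = -2.

Answer: x ∈ {-2}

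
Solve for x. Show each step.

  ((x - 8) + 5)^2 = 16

Step 1. [((x - 8) + 5)^2 = 16] 16 ≥ 0, LHS is (·)² — take ±√. So sqrt: (x - 8) + 5 = 4 or -4.
Step 2. [(x - 8) + 5 = 4 or -4] +5 is outermost — subtract 5 both sides. So sub: x - 8 = -1 or -9.
Step 3. [x - 8 = -1 or -9] add 8: x sits inside (… - 8). So sub: x = 7 or -1.

Answer: x ∈ {-1, 7}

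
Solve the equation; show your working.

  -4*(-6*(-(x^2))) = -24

Step 1. [-4*(-6*(-(x^2))) = -24] divide by the outer -4 ⇒ div: -6*(-(x^2)) = 6.
Step 2. [-6*(-(x^2)) = 6] leading coefficient -6: divide by -6. So div: -(x^2) = -1.
Step 3. [-(x^2) = -1] leading − — multiply by −1. So neg: x^2 = 1.
Step 4. [x^2 = 1] √ both sides: 1 ≥ 0 gives two branches, so sqrt: x = 1 or -1.

Answer: x ∈ {-1, 1}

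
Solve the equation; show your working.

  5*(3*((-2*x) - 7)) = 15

Step 1. [5*(3*((-2*x) - 7)) = 15] 5 out front; divide by 5, so div: 3*((-2*x) - 7) = 3.
Step 2. [3*((-2*x) - 7) = 3] LHS = 3·(…); ÷3 both sides. So div: (-2*x) - 7 = 1.
Step 3. [(-2*x) - 7 = 1] peel the -7: add 7 from each side, so sub: -2*x = 8.
Step 4. [-2*x = 8] -2 out front; divide by -2, so div: x = -4.

Answer: x ∈ {-4}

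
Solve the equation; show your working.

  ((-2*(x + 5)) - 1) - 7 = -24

Step 1. [((-2*(x + 5)) - 1) - 7 = -24] the outer -7 inverts by adding 7. So sub: (-2*(x + 5)) - 1 = -17.
Step 2. [(-2*(x + 5)) - 1 = -17] -1 is outermost — add 1 both sides, so sub: -2*(x + 5) = -16.
Step 3. [-2*(x + 5) = -16] LHS = -2·(…); ÷-2 both sides ⇒ div: x + 5 = 8.
Step 4. [x + 5 = 8] 5 comes off first (subtract 5), so sub: x = 3.

Answer: x ∈ {3}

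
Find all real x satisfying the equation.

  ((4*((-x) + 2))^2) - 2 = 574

Step 1. [((4*((-x) + 2))^2) - 2 = 574] the outer -2 inverts by adding 2, so sub: (4*((-x) + 2))^2 = 576.
Step 2. [(4*((-x) + 2))^2 = 576] LHS squared, RHS 576 ≥ 0: apply √ (±) ⇒ sqrt: 4*((-x) + 2) = 24 or -24.
Step 3. [4*((-x) + 2) = 24 or -24] leading coefficient 4: divide by 4 ⇒ div: (-x) + 2 = 6 or -6.
Step 4. [(-x) + 2 = 6 or -6] the outer +2 inverts by subtracting 2, so sub: -x = 4 or -8.
Step 5. [-x = 4 or -8] LHS negated; negate both sides ⇒ neg: x = -4 or 8.

Answer: x ∈ {-4, 8}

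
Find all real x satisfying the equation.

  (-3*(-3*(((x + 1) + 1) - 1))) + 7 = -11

Step 1. [(-3*(-3*(((x + 1) + 1) - 1))) + 7 = -11] +7 is outermost — subtract 7 both sides, so sub: -3*(-3*(((x + 1) + 1) - 1)) = -18.
Step 2. [-3*(-3*(((x + 1) + 1) - 1)) = -18] -3 out front; divide by -3 ⇒ div: -3*(((x + 1) + 1) - 1) = 6.
Step 3. [-3*(((x + 1) + 1) - 1) = 6] LHS = -3·(…); ÷-3 both sides. So div: ((x + 1) + 1) - 1 = -2.
Step 4. [((x + 1) + 1) - 1 = -2] peel the -1: add 1 from each side ⇒ sub: (x + 1) + 1 = -1.
Step 5. [(x + 1) + 1 = -1] the outer +1 inverts by subtracting 1, so sub: x + 1 = -2.
Step 6. [x + 1 = -2] +1 is outermost — subtract 1 both sides, so sub: x = -3.

Answer: x ∈ {-3}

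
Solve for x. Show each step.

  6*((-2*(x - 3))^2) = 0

Step 1. [6*((-2*(x - 3))^2) = 0] leading coefficient 6: divide by 6. So div: (-2*(x - 3))^2 = 0.
Step 2. [(-2*(x - 3))^2 = 0] LHS squared, RHS 0 ≥ 0: apply √ (±), so sqrt: -2*(x - 3) = 0.
Step 3. [-2*(x - 3) = 0] LHS = -2·(…); ÷-2 both sides ⇒ div: x - 3 = 0.
Step 4. [x - 3 = 0] -3 is outermost — add 3 both sides ⇒ sub: x = 3.

Answer: x ∈ {3}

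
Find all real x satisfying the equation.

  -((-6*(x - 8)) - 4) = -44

Step 1. [-((-6*(x - 8)) - 4) = -44] leading − — multiply by −1, so neg: (-6*(x - 8)) - 4 = 44.
Step 2. [(-6*(x - 8)) - 4 = 44] -4 is outermost — add 4 both sides, so sub: -6*(x - 8) = 48.
Step 3. [-6*(x - 8) = 48] -6·(inner) — divide through by -6. So div: x - 8 = -8.
Step 4. [x - 8 = -8] peel the -8: add 8 from each side, so sub: x = 0.

Answer: x ∈ {0}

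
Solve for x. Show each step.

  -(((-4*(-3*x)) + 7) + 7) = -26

Step 1. [-(((-4*(-3*x)) + 7) + 7) = -26] leading − — multiply by −1, so neg: ((-4*(-3*x)) + 7) + 7 = 26.
Step 2. [((-4*(-3*x)) + 7) + 7 = 26] the outer +7 inverts by subtracting 7, so sub: (-4*(-3*x)) + 7 = 19.
Step 3. [(-4*(-3*x)) + 7 = 19] subtract 7: x sits inside (… + 7). So sub: -4*(-3*x) = 12.
Step 4. [-4*(-3*x) = 12] -4·(inner) — divide through by -4 ⇒ div: -3*x = -3.
Step 5. [-3*x = -3] LHS = -3·(…); ÷-3 both sides. So div: x = 1.

Answer: x ∈ {1}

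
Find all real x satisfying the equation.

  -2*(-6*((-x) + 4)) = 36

Step 1. [-2*(-6*((-x) + 4)) = 36] LHS = -2·(…); ÷-2 both sides, so div: -6*((-x) + 4) = -18.
Step 2. [-6*((-x) + 4) = -18] LHS = -6·(…); ÷-6 both sides. So div: (-x) + 4 = 3.
Step 3. [(-x) + 4 = 3] subtract 4: x sits inside (… + 4). So sub: -x = -1.
Step 4. [-x = -1] flip signs both sides, so neg: x = 1.

Answer: x ∈ {1}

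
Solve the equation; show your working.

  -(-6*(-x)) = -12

Step 1. [-(-6*(-x)) = -12] LHS negated; negate both sides, so neg: -6*(-x) = 12.
Step 2. [-6*(-x) = 12] leading coefficient -6: divide by -6, so div: -x = -2.
Step 3. [-x = -2] flip signs both sides ⇒ neg: x = 2.

Answer: x ∈ {2}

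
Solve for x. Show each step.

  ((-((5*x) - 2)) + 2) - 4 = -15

Step 1. [((-((5*x) - 2)) + 2) - 4 = -15] -4 is outermost — add 4 both sides. So sub: (-((5*x) - 2)) + 2 = -11.
Step 2. [(-((5*x) - 2)) + 2 = -11] 2 comes off first (subtract 2) ⇒ sub: -((5*x) - 2) = -13.
Step 3. [-((5*x) - 2) = -13] LHS negated; negate both sides. So neg: (5*x) - 2 = 13.
Step 4. [(5*x) - 2 = 13] 2 comes off first (add 2), so sub: 5*x = 15.
Step 5. [5*x = 15] 5 out front; divide by 5, so div: x = 3.

Answer: x ∈ {3}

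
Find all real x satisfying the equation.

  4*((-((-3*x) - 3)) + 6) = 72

Step 1. [4*((-((-3*x) - 3)) + 6) = 72] LHS = 4·(…); ÷4 both sides. So div: (-((-3*x) - 3)) + 6 = 18.
Step 2. [(-((-3*x) - 3)) + 6 = 18] the outer +6 inverts by subtracting 6. So sub: -((-3*x) - 3) = 12.
Step 3. [-((-3*x) - 3) = 12] leading − — multiply by −1. So neg: (-3*x) - 3 = -12.
Step 4. [(-3*x) - 3 = -12] common factor -3 (LHS and -12) — divide through. So factor: x + 1 = 4.
Step 5. [x + 1 = 4] subtract 1: x sits inside (… + 1). So sub: x = 3.

Answer: x ∈ {3}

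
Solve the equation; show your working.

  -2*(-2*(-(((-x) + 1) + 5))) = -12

Step 1. [-2*(-2*(-(((-x) + 1) + 5))) = -12] divide by the outer -2, so div: -2*(-(((-x) + 1) + 5)) = 6.
Step 2. [-2*(-(((-x) + 1) + 5)) = 6] divide by the outer -2, so div: -(((-x) + 1) + 5) = -3.
Step 3. [-(((-x) + 1) + 5) = -3] flip signs both sides, so neg: ((-x) + 1) + 5 = 3.
Step 4. [((-x) + 1) + 5 = 3] +5 is outermost — subtract 5 both sides ⇒ sub: (-x) + 1 = -2.
Step 5. [(-x) + 1 = -2] 1 comes off first (subtract 1), so sub: -x = -3.
Step 6. [-x = -3] leading − — multiply by −1, so neg: x = 3.

Answer: x ∈ {3}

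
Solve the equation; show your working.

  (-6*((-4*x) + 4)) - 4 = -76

Step 1. [(-6*((-4*x) + 4)) - 4 = -76] -4 is outermost — add 4 both sides, so sub: -6*((-4*x) + 4) = -72.
Step 2. [-6*((-4*x) + 4) = -72] -6·(inner) — divide through by -6 ⇒ div: (-4*x) + 4 = 12.
Step 3. [(-4*x) + 4 = 12] 4 comes off first (subtract 4). So sub: -4*x = 8.
Step 4. [-4*x = 8] -4 out front; divide by -4. So div: x = -2.

Answer: x ∈ {-2}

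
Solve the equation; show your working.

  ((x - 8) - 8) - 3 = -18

Step 1. [((x - 8) - 8) - 3 = -18] add 3: x sits inside (… - 3). So sub: (x - 8) - 8 = -15.
Step 2. [(x - 8) - 8 = -15] -8 is outermost — add 8 both sides ⇒ sub: x - 8 = -7.
Step 3. [x - 8 = -7] peel the -8: add 8 from each side. So sub: x = 1.

Answer: x ∈ {1}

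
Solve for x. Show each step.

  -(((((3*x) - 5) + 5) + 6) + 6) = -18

Step 1. [-(((((3*x) - 5) + 5) + 6) + 6) = -18] flip signs both sides ⇒ neg: ((((3*x) - 5) + 5) + 6) + 6 = 18.
Step 2. [((((3*x) - 5) + 5) + 6) + 6 = 18] subtract 6: x sits inside (… + 6) ⇒ sub: (((3*x) - 5) + 5) + 6 = 12.
Step 3. [(((3*x) - 5) + 5) + 6 = 12] subtract 6: x sits inside (… + 6) ⇒ sub: ((3*x) - 5) + 5 = 6.
Step 4. [((3*x) - 5) + 5 = 6] +5 is outermost — subtract 5 both sides ⇒ sub: (3*x) - 5 = 1.
Step 5. [(3*x) - 5 = 1] add 5: x sits inside (… - 5), so sub: 3*x = 6.
Step 6. [3*x = 6] 3 out front; divide by 3 ⇒ div: x = 2.

Answer: x ∈ {2}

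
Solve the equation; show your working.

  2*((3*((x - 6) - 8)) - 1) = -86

Step 1. [2*((3*((x - 6) - 8)) - 1) = -86] 2 out front; divide by 2, so div: (3*((x - 6) - 8)) - 1 = -43.
Step 2. [(3*((x - 6) - 8)) - 1 = -43] -1 is outermost — add 1 both sides. So sub: 3*((x - 6) - 8) = -42.
Step 3. [3*((x - 6) - 8) = -42] leading coefficient 3: divide by 3 ⇒ div: (x - 6) - 8 = -14.
Step 4. [(x - 6) - 8 = -14] -8 is outermost — add 8 both sides ⇒ sub: x - 6 = -6.
Step 5. [x - 6 = -6] peel the -6: add 6 from each side. So sub: x = 0.

Answer: x ∈ {0}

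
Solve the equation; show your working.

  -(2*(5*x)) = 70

Step 1. [-(2*(5*x)) = 70] flip signs both sides. So neg: 2*(5*x) = -70.
Step 2. [2*(5*x) = -70] 2 out front; divide by 2, so div: 5*x = -35.
Step 3. [5*x = -35] divide by the outer 5. So div: x = -7.

Answer: x ∈ {-7}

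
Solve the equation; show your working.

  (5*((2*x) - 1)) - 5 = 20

Step 1. [(5*((2*x) - 1)) - 5 = 20] 5 | LHS and 5 | 20: pull 5 out ⇒ factor: ((2*x) - 1) - 1 = 4.
Step 2. [((2*x) - 1) - 1 = 4] -1 is outermost — add 1 both sides ⇒ sub: (2*x) - 1 = 5.
Step 3. [(2*x) - 1 = 5] add 1: x sits inside (… - 1). So sub: 2*x = 6.
Step 4. [2*x = 6] 2 out front; divide by 2 ⇒ div: x = 3.

Answer: x ∈ {3}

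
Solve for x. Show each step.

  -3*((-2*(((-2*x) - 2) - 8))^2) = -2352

Step 1. [-3*((-2*(((-2*x) - 2) - 8))^2) = -2352] -3 out front; divide by -3 ⇒ div: (-2*(((-2*x) - 2) - 8))^2 = 784.
Step 2. [(-2*(((-2*x) - 2) - 8))^2 = 784] √ both sides: 784 ≥ 0 gives two branches. So sqrt: -2*(((-2*x) - 2) - 8) = 28 or -28.
Step 3. [-2*(((-2*x) - 2) - 8) = 28 or -28] leading coefficient -2: divide by -2. So div: ((-2*x) - 2) - 8 = -14 or 14.
Step 4. [((-2*x) - 2) - 8 = -14 or 14] 8 comes off first (add 8). So sub: (-2*x) - 2 = -6 or 22.
Step 5. [(-2*x) - 2 = -6 or 22] common factor -2 (LHS and -6 or 22) — divide through. So factor: x + 1 = 3 or -11.
Step 6. [x + 1 = 3 or -11] the outer +1 inverts by subtracting 1, so sub: x = 2 or -12.

Answer: x ∈ {-12, 2}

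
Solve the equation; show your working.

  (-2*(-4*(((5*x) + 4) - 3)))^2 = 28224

Step 1. [(-2*(-4*(((5*x) + 4) - 3)))^2 = 28224] √ both sides: 28224 ≥ 0 gives two branches, so sqrt: -2*(-4*(((5*x) + 4) - 3)) = 168 or -168.
Step 2. [-2*(-4*(((5*x) + 4) - 3)) = 168 or -168] leading coefficient -2: divide by -2 ⇒ div: -4*(((5*x) + 4) - 3) = -84 or 84.
Step 3. [-4*(((5*x) + 4) - 3) = -84 or 84] LHS = -4·(…); ÷-4 both sides ⇒ div: ((5*x) + 4) - 3 = 21 or -21.
Step 4. [((5*x) + 4) - 3 = 21 or -21] add 3: x sits inside (… - 3), so sub: (5*x) + 4 = 24 or -18.
Step 5. [(5*x) + 4 = 24 or -18] peel the +4: subtract 4 from each side. So sub: 5*x = 20 or -22.
Step 6. [5*x = 20 or -22] 5·(inner) — divide through by 5 ⇒ div: x = 4 or -22/5.

Answer: x ∈ {-22/5, 4}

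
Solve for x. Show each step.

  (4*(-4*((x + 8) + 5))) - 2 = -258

Step 1. [(4*(-4*((x + 8) + 5))) - 2 = -258] peel the -2: add 2 from each side, so sub: 4*(-4*((x + 8) + 5)) = -256.
Step 2. [4*(-4*((x + 8) + 5)) = -256] LHS = 4·(…); ÷4 both sides, so div: -4*((x + 8) + 5) = -64.
Step 3. [-4*((x + 8) + 5) = -64] LHS = -4·(…); ÷-4 both sides, so div: (x + 8) + 5 = 16.
Step 4. [(x + 8) + 5 = 16] subtract 5: x sits inside (… + 5). So sub: x + 8 = 11.
Step 5. [x + 8 = 11] the outer +8 inverts by subtracting 8. So sub: x = 3.

Answer: x ∈ {3}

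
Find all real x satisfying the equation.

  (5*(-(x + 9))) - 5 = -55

Step 1. [(5*(-(x + 9))) - 5 = -55] -5 is outermost — add 5 both sides, so sub: 5*(-(x + 9)) = -50.
Step 2. [5*(-(x + 9)) = -50] leading coefficient 5: divide by 5. So div: -(x + 9) = -10.
Step 3. [-(x + 9) = -10] flip signs both sides. So neg: x + 9 = 10.
Step 4. [x + 9 = 10] the outer +9 inverts by subtracting 9 ⇒ sub: x = 1.

Answer: x ∈ {1}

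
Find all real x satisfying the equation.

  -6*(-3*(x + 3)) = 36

Step 1. [-6*(-3*(x + 3)) = 36] divide by the outer -6, so div: -3*(x + 3) = -6.
Step 2. [-3*(x + 3) = -6] leading coefficient -3: divide by -3, so div: x + 3 = 2.
Step 3. [x + 3 = 2] 3 comes off first (subtract 3), so sub: x = -1.

Answer: x ∈ {-1}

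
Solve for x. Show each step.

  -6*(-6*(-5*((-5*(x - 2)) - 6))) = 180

Step 1. [-6*(-6*(-5*((-5*(x - 2)) - 6))) = 180] divide by the outer -6. So div: -6*(-5*((-5*(x - 2)) - 6)) = -30.
Step 2. [-6*(-5*((-5*(x - 2)) - 6)) = -30] -6·(inner) — divide through by -6 ⇒ div: -5*((-5*(x - 2)) - 6) = 5.
Step 3. [-5*((-5*(x - 2)) - 6) = 5] divide by the outer -5 ⇒ div: (-5*(x - 2)) - 6 = -1.
Step 4. [(-5*(x - 2)) - 6 = -1] 6 comes off first (add 6) ⇒ sub: -5*(x - 2) = 5.
Step 5. [-5*(x - 2) = 5] -5 out front; divide by -5. So div: x - 2 = -1.
Step 6. [x - 2 = -1] the outer -2 inverts by adding 2 ⇒ sub: x = 1.

Answer: x ∈ {1}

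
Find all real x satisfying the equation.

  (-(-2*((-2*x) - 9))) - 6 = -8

Step 1. [(-(-2*((-2*x) - 9))) - 6 = -8] -6 is outermost — add 6 both sides. So sub: -(-2*((-2*x) - 9)) = -2.
Step 2. [-(-2*((-2*x) - 9)) = -2] leading − — multiply by −1, so neg: -2*((-2*x) - 9) = 2.
Step 3. [-2*((-2*x) - 9) = 2] leading coefficient -2: divide by -2. So div: (-2*x) - 9 = -1.
Step 4. [(-2*x) - 9 = -1] add 9: x sits inside (… - 9), so sub: -2*x = 8.
Step 5. [-2*x = 8] -2 out front; divide by -2. So div: x = -4.

Answer: x ∈ {-4}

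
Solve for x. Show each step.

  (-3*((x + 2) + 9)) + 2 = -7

Step 1. [(-3*((x + 2) + 9)) + 2 = -7] peel the +2: subtract 2 from each side, so sub: -3*((x + 2) + 9) = -9.
Step 2. [-3*((x + 2) + 9) = -9] divide by the outer -3 ⇒ div: (x + 2) + 9 = 3.
Step 3. [(x + 2) + 9 = 3] the outer +9 inverts by subtracting 9, so sub: x + 2 = -6.
Step 4. [x + 2 = -6] +2 is outermost — subtract 2 both sides ⇒ sub: x = -8.

Answer: x ∈ {-8}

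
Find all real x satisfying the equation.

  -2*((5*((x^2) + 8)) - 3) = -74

Step 1. [-2*((5*((x^2) + 8)) - 3) = -74] -2 out front; divide by -2, so div: (5*((x^2) + 8)) - 3 = 37.
Step 2. [(5*((x^2) + 8)) - 3 = 37] add 3: x sits inside (… - 3). So sub: 5*((x^2) + 8) = 40.
Step 3. [5*((x^2) + 8) = 40] LHS = 5·(…); ÷5 both sides, so div: (x^2) + 8 = 8.
Step 4. [(x^2) + 8 = 8] peel the +8: subtract 8 from each side ⇒ sub: x^2 = 0.
Step 5. [x^2 = 0] LHS squared, RHS 0 ≥ 0: apply √ (±). So sqrt: x = 0.

Answer: x ∈ {0}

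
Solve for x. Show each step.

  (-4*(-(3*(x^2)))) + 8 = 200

Step 1. [(-4*(-(3*(x^2)))) + 8 = 200] common factor -4 (LHS and 200) — divide through, so factor: (-(3*(x^2))) - 2 = -50.
Step 2. [(-(3*(x^2))) - 2 = -50] add 2: x sits inside (… - 2) ⇒ sub: -(3*(x^2)) = -48.
Step 3. [-(3*(x^2)) = -48] LHS negated; negate both sides, so neg: 3*(x^2) = 48.
Step 4. [3*(x^2) = 48] divide by the outer 3. So div: x^2 = 16.
Step 5. [x^2 = 16] √ both sides: 16 ≥ 0 gives two branches. So sqrt: x = 4 or -4.

Answer: x ∈ {-4, 4}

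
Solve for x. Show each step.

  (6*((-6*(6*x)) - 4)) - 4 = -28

Step 1. [(6*((-6*(6*x)) - 4)) - 4 = -28] 4 comes off first (add 4). So sub: 6*((-6*(6*x)) - 4) = -24.
Step 2. [6*((-6*(6*x)) - 4) = -24] LHS = 6·(…); ÷6 both sides ⇒ div: (-6*(6*x)) - 4 = -4.
Step 3. [(-6*(6*x)) - 4 = -4] -4 is outermost — add 4 both sides ⇒ sub: -6*(6*x) = 0.
Step 4. [-6*(6*x) = 0] -6·(inner) — divide through by -6, so div: 6*x = 0.
Step 5. [6*x = 0] divide by the outer 6 ⇒ div: x = 0.

Answer: x ∈ {0}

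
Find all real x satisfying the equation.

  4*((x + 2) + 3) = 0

Step 1. [4*((x + 2) + 3) = 0] 4 out front; divide by 4. So div: (x + 2) + 3 = 0.
Step 2. [(x + 2) + 3 = 0] the outer +3 inverts by subtracting 3 ⇒ sub: x + 2 = -3.
Step 3. [x + 2 = -3] 2 comes off first (subtract 2) ⇒ sub: x = -5.

Answer: x ∈ {-5}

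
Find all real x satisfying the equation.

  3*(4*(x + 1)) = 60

Step 1. [3*(4*(x + 1)) = 60] 3·(inner) — divide through by 3. So div: 4*(x + 1) = 20.
Step 2. [4*(x + 1) = 20] leading coefficient 4: divide by 4 ⇒ div: x + 1 = 5.
Step 3. [x + 1 = 5] +1 is outermost — subtract 1 both sides ⇒ sub: x = 4.

Answer: x ∈ {4}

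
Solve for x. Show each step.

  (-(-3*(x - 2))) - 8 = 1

Step 1. [(-(-3*(x - 2))) - 8 = 1] -8 is outermost — add 8 both sides, so sub: -(-3*(x - 2)) = 9.
Step 2. [-(-3*(x - 2)) = 9] LHS negated; negate both sides ⇒ neg: -3*(x - 2) = -9.
Step 3. [-3*(x - 2) = -9] leading coefficient -3: divide by -3. So div: x - 2 = 3.
Step 4. [x - 2 = 3] -2 is outermost — add 2 both sides, so sub: x = 5.

Answer: x ∈ {5}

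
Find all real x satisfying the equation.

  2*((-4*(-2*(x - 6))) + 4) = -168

Step 1. [2*((-4*(-2*(x - 6))) + 4) = -168] 2 out front; divide by 2 ⇒ div: (-4*(-2*(x - 6))) + 4 = -84.
Step 2. [(-4*(-2*(x - 6))) + 4 = -84] -4 | LHS and -4 | -84: pull -4 out ⇒ factor: (-2*(x - 6)) - 1 = 21.
Step 3. [(-2*(x - 6)) - 1 = 21] 1 comes off first (add 1) ⇒ sub: -2*(x - 6) = 22.
Step 4. [-2*(x - 6) = 22] -2·(inner) — divide through by -2, so div: x - 6 = -11.
Step 5. [x - 6 = -11] add 6: x sits inside (… - 6). So sub: x = -5.

Answer: x ∈ {-5}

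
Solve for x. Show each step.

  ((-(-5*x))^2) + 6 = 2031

Step 1. [((-(-5*x))^2) + 6 = 2031] peel the +6: subtract 6 from each side. So sub: (-(-5*x))^2 = 2025.
Step 2. [(-(-5*x))^2 = 2025] LHS squared, RHS 2025 ≥ 0: apply √ (±) ⇒ sqrt: -(-5*x) = 45 or -45.
Step 3. [-(-5*x) = 45 or -45] LHS negated; negate both sides. So neg: -5*x = -45 or 45.
Step 4. [-5*x = -45 or 45] divide by the outer -5 ⇒ div: x = 9 or -9.

Answer: x ∈ {-9, 9}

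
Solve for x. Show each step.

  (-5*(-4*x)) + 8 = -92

Step 1. [(-5*(-4*x)) + 8 = -92] +8 is outermost — subtract 8 both sides. So sub: -5*(-4*x) = -100.
Step 2. [-5*(-4*x) = -100] LHS = -5·(…); ÷-5 both sides, so div: -4*x = 20.
Step 3. [-4*x = 20] -4 out front; divide by -4. So div: x = -5.

Answer: x ∈ {-5}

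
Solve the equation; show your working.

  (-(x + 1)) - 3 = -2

Step 1. [(-(x + 1)) - 3 = -2] add 3: x sits inside (… - 3). So sub: -(x + 1) = 1.
Step 2. [-(x + 1) = 1] leading − — multiply by −1, so neg: x + 1 = -1.
Step 3. [x + 1 = -1] +1 is outermost — subtract 1 both sides, so sub: x = -2.

Answer: x ∈ {-2}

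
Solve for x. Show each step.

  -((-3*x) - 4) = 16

Step 1. [-((-3*x) - 4) = 16] flip signs both sides. So neg: (-3*x) - 4 = -16.
Step 2. [(-3*x) - 4 = -16] 4 comes off first (add 4) ⇒ sub: -3*x = -12.
Step 3. [-3*x = -12] -3·(inner) — divide through by -3 ⇒ div: x = 4.

Answer: x ∈ {4}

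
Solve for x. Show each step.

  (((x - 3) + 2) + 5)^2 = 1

Step 1. [(((x - 3) + 2) + 5)^2 = 1] LHS squared, RHS 1 ≥ 0: apply √ (±). So sqrt: ((x - 3) + 2) + 5 = 1 or -1.
Step 2. [((x - 3) + 2) + 5 = 1 or -1] 5 comes off first (subtract 5), so sub: (x - 3) + 2 = -4 or -6.
Step 3. [(x - 3) + 2 = -4 or -6] +2 is outermost — subtract 2 both sides, so sub: x - 3 = -6 or -8.
Step 4. [x - 3 = -6 or -8] add 3: x sits inside (… - 3). So sub: x = -3 or -5.

Answer: x ∈ {-5, -3}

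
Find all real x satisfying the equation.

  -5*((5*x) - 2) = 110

Step 1. [-5*((5*x) - 2) = 110] LHS = -5·(…); ÷-5 both sides ⇒ div: (5*x) - 2 = -22.
Step 2. [(5*x) - 2 = -22] the outer -2 inverts by adding 2, so sub: 5*x = -20.
Step 3. [5*x = -20] divide by the outer 5, so div: x = -4.

Answer: x ∈ {-4}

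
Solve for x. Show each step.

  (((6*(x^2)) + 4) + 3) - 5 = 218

Step 1. [(((6*(x^2)) + 4) + 3) - 5 = 218] 5 comes off first (add 5), so sub: ((6*(x^2)) + 4) + 3 = 223.
Step 2. [((6*(x^2)) + 4) + 3 = 223] the outer +3 inverts by subtracting 3. So sub: (6*(x^2)) + 4 = 220.
Step 3. [(6*(x^2)) + 4 = 220] the outer +4 inverts by subtracting 4, so sub: 6*(x^2) = 216.
Step 4. [6*(x^2) = 216] leading coefficient 6: divide by 6. So div: x^2 = 36.
Step 5. [x^2 = 36] 36 ≥ 0, LHS is (·)² — take ±√, so sqrt: x = 6 or -6.

Answer: x ∈ {-6, 6}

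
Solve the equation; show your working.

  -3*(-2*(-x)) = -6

Step 1. [-3*(-2*(-x)) = -6] -3 out front; divide by -3 ⇒ div: -2*(-x) = 2.
Step 2. [-2*(-x) = 2] -2 out front; divide by -2. So div: -x = -1.
Step 3. [-x = -1] flip signs both sides. So neg: x = 1.

Answer: x ∈ {1}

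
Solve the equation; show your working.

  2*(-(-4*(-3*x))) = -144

Step 1. [2*(-(-4*(-3*x))) = -144] LHS = 2·(…); ÷2 both sides ⇒ div: -(-4*(-3*x)) = -72.
Step 2. [-(-4*(-3*x)) = -72] LHS negated; negate both sides ⇒ neg: -4*(-3*x) = 72.
Step 3. [-4*(-3*x) = 72] LHS = -4·(…); ÷-4 both sides, so div: -3*x = -18.
Step 4. [-3*x = -18] leading coefficient -3: divide by -3. So div: x = 6.

Answer: x ∈ {6}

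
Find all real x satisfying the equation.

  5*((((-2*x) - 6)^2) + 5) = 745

Step 1. [5*((((-2*x) - 6)^2) + 5) = 745] 5·(inner) — divide through by 5 ⇒ div: (((-2*x) - 6)^2) + 5 = 149.
Step 2. [(((-2*x) - 6)^2) + 5 = 149] the outer +5 inverts by subtracting 5 ⇒ sub: ((-2*x) - 6)^2 = 144.
Step 3. [((-2*x) - 6)^2 = 144] √ both sides: 144 ≥ 0 gives two branches. So sqrt: (-2*x) - 6 = 12 or -12.
Step 4. [(-2*x) - 6 = 12 or -12] -2 | LHS and -2 | 12 or -12: pull -2 out ⇒ factor: x + 3 = -6 or 6.
Step 5. [x + 3 = -6 or 6] +3 is outermost — subtract 3 both sides ⇒ sub: x = -9 or 3.

Answer: x ∈ {-9, 3}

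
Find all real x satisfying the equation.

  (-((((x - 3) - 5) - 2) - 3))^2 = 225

Step 1. [(-((((x - 3) - 5) - 2) - 3))^2 = 225] 225 ≥ 0, LHS is (·)² — take ±√. So sqrt: -((((x - 3) - 5) - 2) - 3) = 15 or -15.
Step 2. [-((((x - 3) - 5) - 2) - 3) = 15 or -15] flip signs both sides ⇒ neg: (((x - 3) - 5) - 2) - 3 = -15 or 15.
Step 3. [(((x - 3) - 5) - 2) - 3 = -15 or 15] the outer -3 inverts by adding 3 ⇒ sub: ((x - 3) - 5) - 2 = -12 or 18.
Step 4. [((x - 3) - 5) - 2 = -12 or 18] add 2: x sits inside (… - 2) ⇒ sub: (x - 3) - 5 = -10 or 20.
Step 5. [(x - 3) - 5 = -10 or 20] -5 is outermost — add 5 both sides. So sub: x - 3 = -5 or 25.
Step 6. [x - 3 = -5 or 25] the outer -3 inverts by adding 3. So sub: x = -2 or 28.

Answer: x ∈ {-2, 28}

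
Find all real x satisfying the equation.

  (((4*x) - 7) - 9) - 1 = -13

Step 1. [(((4*x) - 7) - 9) - 1 = -13] 1 comes off first (add 1). So sub: ((4*x) - 7) - 9 = -12.
Step 2. [((4*x) - 7) - 9 = -12] peel the -9: add 9 from each side. So sub: (4*x) - 7 = -3.
Step 3. [(4*x) - 7 = -3] add 7: x sits inside (… - 7) ⇒ sub: 4*x = 4.
Step 4. [4*x = 4] divide by the outer 4. So div: x = 1.

Answer: x ∈ {1}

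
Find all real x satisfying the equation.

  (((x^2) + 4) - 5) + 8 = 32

Step 1. [(((x^2) + 4) - 5) + 8 = 32] subtract 8: x sits inside (… + 8). So sub: ((x^2) + 4) - 5 = 24.
Step 2. [((x^2) + 4) - 5 = 24] peel the -5: add 5 from each side, so sub: (x^2) + 4 = 29.
Step 3. [(x^2) + 4 = 29] 4 comes off first (subtract 4), so sub: x^2 = 25.
Step 4. [x^2 = 25] √ both sides: 25 ≥ 0 gives two branches, so sqrt: x = 5 or -5.

Answer: x ∈ {-5, 5}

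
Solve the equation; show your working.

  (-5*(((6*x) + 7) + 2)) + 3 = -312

Step 1. [(-5*(((6*x) + 7) + 2)) + 3 = -312] the outer +3 inverts by subtracting 3, so sub: -5*(((6*x) + 7) + 2) = -315.
Step 2. [-5*(((6*x) + 7) + 2) = -315] leading coefficient -5: divide by -5. So div: ((6*x) + 7) + 2 = 63.
Step 3. [((6*x) + 7) + 2 = 63] +2 is outermost — subtract 2 both sides ⇒ sub: (6*x) + 7 = 61.
Step 4. [(6*x) + 7 = 61] the outer +7 inverts by subtracting 7, so sub: 6*x = 54.
Step 5. [6*x = 54] 6·(inner) — divide through by 6. So div: x = 9.

Answer: x ∈ {9}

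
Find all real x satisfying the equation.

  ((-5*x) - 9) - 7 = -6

Step 1. [((-5*x) - 9) - 7 = -6] 7 comes off first (add 7). So sub: (-5*x) - 9 = 1.
Step 2. [(-5*x) - 9 = 1] 9 comes off first (add 9) ⇒ sub: -5*x = 10.
Step 3. [-5*x = 10] -5 out front; divide by -5, so div: x = -2.

Answer: x ∈ {-2}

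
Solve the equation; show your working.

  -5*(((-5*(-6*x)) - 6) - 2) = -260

Step 1. [-5*(((-5*(-6*x)) - 6) - 2) = -260] leading coefficient -5: divide by -5 ⇒ div: ((-5*(-6*x)) - 6) - 2 = 52.
Step 2. [((-5*(-6*x)) - 6) - 2 = 52] add 2: x sits inside (… - 2), so sub: (-5*(-6*x)) - 6 = 54.
Step 3. [(-5*(-6*x)) - 6 = 54] -6 is outermost — add 6 both sides, so sub: -5*(-6*x) = 60.
Step 4. [-5*(-6*x) = 60] -5 out front; divide by -5. So div: -6*x = -12.
Step 5. [-6*x = -12] leading coefficient -6: divide by -6. So div: x = 2.

Answer: x ∈ {2}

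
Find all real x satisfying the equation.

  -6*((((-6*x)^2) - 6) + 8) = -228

Step 1. [-6*((((-6*x)^2) - 6) + 8) = -228] divide by the outer -6 ⇒ div: (((-6*x)^2) - 6) + 8 = 38.
Step 2. [(((-6*x)^2) - 6) + 8 = 38] peel the +8: subtract 8 from each side, so sub: ((-6*x)^2) - 6 = 30.
Step 3. [((-6*x)^2) - 6 = 30] add 6: x sits inside (… - 6). So sub: (-6*x)^2 = 36.
Step 4. [(-6*x)^2 = 36] LHS squared, RHS 36 ≥ 0: apply √ (±), so sqrt: -6*x = 6 or -6.
Step 5. [-6*x = 6 or -6] LHS = -6·(…); ÷-6 both sides ⇒ div: x = -1 or 1.

Answer: x ∈ {-1, 1}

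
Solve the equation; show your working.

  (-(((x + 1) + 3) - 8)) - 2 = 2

Step 1. [(-(((x + 1) + 3) - 8)) - 2 = 2] add 2: x sits inside (… - 2), so sub: -(((x + 1) + 3) - 8) = 4.
Step 2. [-(((x + 1) + 3) - 8) = 4] LHS negated; negate both sides ⇒ neg: ((x + 1) + 3) - 8 = -4.
Step 3. [((x + 1) + 3) - 8 = -4] the outer -8 inverts by adding 8, so sub: (x + 1) + 3 = 4.
Step 4. [(x + 1) + 3 = 4] subtract 3: x sits inside (… + 3), so sub: x + 1 = 1.
Step 5. [x + 1 = 1] 1 comes off first (subtract 1). So sub: x = 0.

Answer: x ∈ {0}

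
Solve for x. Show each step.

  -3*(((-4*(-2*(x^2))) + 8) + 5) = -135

Step 1. [-3*(((-4*(-2*(x^2))) + 8) + 5) = -135] leading coefficient -3: divide by -3 ⇒ div: ((-4*(-2*(x^2))) + 8) + 5 = 45.
Step 2. [((-4*(-2*(x^2))) + 8) + 5 = 45] peel the +5: subtract 5 from each side. So sub: (-4*(-2*(x^2))) + 8 = 40.
Step 3. [(-4*(-2*(x^2))) + 8 = 40] common factor -4 (LHS and 40) — divide through ⇒ factor: (-2*(x^2)) - 2 = -10.
Step 4. [(-2*(x^2)) - 2 = -10] common factor -2 (LHS and -10) — divide through. So factor: (x^2) + 1 = 5.
Step 5. [(x^2) + 1 = 5] +1 is outermost — subtract 1 both sides ⇒ sub: x^2 = 4.
Step 6. [x^2 = 4] √ both sides: 4 ≥ 0 gives two branches, so sqrt: x = 2 or -2.

Answer: x ∈ {-2, 2}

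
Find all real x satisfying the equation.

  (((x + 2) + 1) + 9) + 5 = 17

Step 1. [(((x + 2) + 1) + 9) + 5 = 17] 5 comes off first (subtract 5). So sub: ((x + 2) + 1) + 9 = 12.
Step 2. [((x + 2) + 1) + 9 = 12] subtract 9: x sits inside (… + 9). So sub: (x + 2) + 1 = 3.
Step 3. [(x + 2) + 1 = 3] subtract 1: x sits inside (… + 1). So sub: x + 2 = 2.
Step 4. [x + 2 = 2] +2 is outermost — subtract 2 both sides, so sub: x = 0.

Answer: x ∈ {0}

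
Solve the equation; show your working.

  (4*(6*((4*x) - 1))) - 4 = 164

Step 1. [(4*(6*((4*x) - 1))) - 4 = 164] the outer -4 inverts by adding 4, so sub: 4*(6*((4*x) - 1)) = 168.
Step 2. [4*(6*((4*x) - 1)) = 168] 4·(inner) — divide through by 4 ⇒ div: 6*((4*x) - 1) = 42.
Step 3. [6*((4*x) - 1) = 42] leading coefficient 6: divide by 6 ⇒ div: (4*x) - 1 = 7.
Step 4. [(4*x) - 1 = 7] 1 comes off first (add 1), so sub: 4*x = 8.
Step 5. [4*x = 8] leading coefficient 4: divide by 4 ⇒ div: x = 2.

Answer: x ∈ {2}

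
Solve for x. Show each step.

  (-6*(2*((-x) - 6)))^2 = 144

Step 1. [(-6*(2*((-x) - 6)))^2 = 144] LHS squared, RHS 144 ≥ 0: apply √ (±) ⇒ sqrt: -6*(2*((-x) - 6)) = 12 or -12.
Step 2. [-6*(2*((-x) - 6)) = 12 or -12] leading coefficient -6: divide by -6, so div: 2*((-x) - 6) = -2 or 2.
Step 3. [2*((-x) - 6) = -2 or 2] divide by the outer 2, so div: (-x) - 6 = -1 or 1.
Step 4. [(-x) - 6 = -1 or 1] -6 is outermost — add 6 both sides ⇒ sub: -x = 5 or 7.
Step 5. [-x = 5 or 7] leading − — multiply by −1 ⇒ neg: x = -5 or -7.

Answer: x ∈ {-7, -5}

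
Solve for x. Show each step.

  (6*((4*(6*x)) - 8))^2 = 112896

Step 1. [(6*((4*(6*x)) - 8))^2 = 112896] 112896 ≥ 0, LHS is (·)² — take ±√, so sqrt: 6*((4*(6*x)) - 8) = 336 or -336.
Step 2. [6*((4*(6*x)) - 8) = 336 or -336] leading coefficient 6: divide by 6 ⇒ div: (4*(6*x)) - 8 = 56 or -56.
Step 3. [(4*(6*x)) - 8 = 56 or -56] the outer -8 inverts by adding 8. So sub: 4*(6*x) = 64 or -48.
Step 4. [4*(6*x) = 64 or -48] 4 out front; divide by 4. So div: 6*x = 16 or -12.
Step 5. [6*x = 16 or -12] leading coefficient 6: divide by 6, so div: x = 8/3 or -2.

Answer: x ∈ {-2, 8/3}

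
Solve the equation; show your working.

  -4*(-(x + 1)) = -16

Step 1. [-4*(-(x + 1)) = -16] LHS = -4·(…); ÷-4 both sides. So div: -(x + 1) = 4.
Step 2. [-(x + 1) = 4] LHS negated; negate both sides ⇒ neg: x + 1 = -4.
Step 3. [x + 1 = -4] peel the +1: subtract 1 from each side, so sub: x = -5.

Answer: x ∈ {-5}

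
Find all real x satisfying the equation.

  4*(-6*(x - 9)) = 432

Step 1. [4*(-6*(x - 9)) = 432] 4 out front; divide by 4. So div: -6*(x - 9) = 108.
Step 2. [-6*(x - 9) = 108] -6 out front; divide by -6 ⇒ div: x - 9 = -18.
Step 3. [x - 9 = -18] 9 comes off first (add 9). So sub: x = -9.

Answer: x ∈ {-9}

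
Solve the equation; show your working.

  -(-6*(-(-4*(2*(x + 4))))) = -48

Step 1. [-(-6*(-(-4*(2*(x + 4))))) = -48] flip signs both sides ⇒ neg: -6*(-(-4*(2*(x + 4)))) = 48.
Step 2. [-6*(-(-4*(2*(x + 4)))) = 48] -6·(inner) — divide through by -6 ⇒ div: -(-4*(2*(x + 4))) = -8.
Step 3. [-(-4*(2*(x + 4))) = -8] leading − — multiply by −1. So neg: -4*(2*(x + 4)) = 8.
Step 4. [-4*(2*(x + 4)) = 8] -4 out front; divide by -4 ⇒ div: 2*(x + 4) = -2.
Step 5. [2*(x + 4) = -2] 2·(inner) — divide through by 2 ⇒ div: x + 4 = -1.
Step 6. [x + 4 = -1] subtract 4: x sits inside (… + 4), so sub: x = -5.

Answer: x ∈ {-5}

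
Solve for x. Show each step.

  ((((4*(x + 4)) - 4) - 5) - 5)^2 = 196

Step 1. [((((4*(x + 4)) - 4) - 5) - 5)^2 = 196] LHS squared, RHS 196 ≥ 0: apply √ (±), so sqrt: (((4*(x + 4)) - 4) - 5) - 5 = 14 or -14.
Step 2. [(((4*(x + 4)) - 4) - 5) - 5 = 14 or -14] -5 is outermost — add 5 both sides, so sub: ((4*(x + 4)) - 4) - 5 = 19 or -9.
Step 3. [((4*(x + 4)) - 4) - 5 = 19 or -9] peel the -5: add 5 from each side, so sub: (4*(x + 4)) - 4 = 24 or -4.
Step 4. [(4*(x + 4)) - 4 = 24 or -4] 4 divides every term; factor it out, so factor: (x + 4) - 1 = 6 or -1.
Step 5. [(x + 4) - 1 = 6 or -1] the outer -1 inverts by adding 1. So sub: x + 4 = 7 or 0.
Step 6. [x + 4 = 7 or 0] the outer +4 inverts by subtracting 4, so sub: x = 3 or -4.

Answer: x ∈ {-4, 3}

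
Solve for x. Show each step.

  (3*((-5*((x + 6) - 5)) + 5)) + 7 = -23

Step 1. [(3*((-5*((x + 6) - 5)) + 5)) + 7 = -23] the outer +7 inverts by subtracting 7. So sub: 3*((-5*((x + 6) - 5)) + 5) = -30.
Step 2. [3*((-5*((x + 6) - 5)) + 5) = -30] LHS = 3·(…); ÷3 both sides ⇒ div: (-5*((x + 6) - 5)) + 5 = -10.
Step 3. [(-5*((x + 6) - 5)) + 5 = -10] the outer +5 inverts by subtracting 5. So sub: -5*((x + 6) - 5) = -15.
Step 4. [-5*((x + 6) - 5) = -15] -5 out front; divide by -5 ⇒ div: (x + 6) - 5 = 3.
Step 5. [(x + 6) - 5 = 3] -5 is outermost — add 5 both sides. So sub: x + 6 = 8.
Step 6. [x + 6 = 8] subtract 6: x sits inside (… + 6), so sub: x = 2.

Answer: x ∈ {2}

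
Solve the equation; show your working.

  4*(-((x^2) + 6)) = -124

Step 1. [4*(-((x^2) + 6)) = -124] 4 out front; divide by 4, so div: -((x^2) + 6) = -31.
Step 2. [-((x^2) + 6) = -31] LHS negated; negate both sides ⇒ neg: (x^2) + 6 = 31.
Step 3. [(x^2) + 6 = 31] +6 is outermost — subtract 6 both sides. So sub: x^2 = 25.
Step 4. [x^2 = 25] √ both sides: 25 ≥ 0 gives two branches. So sqrt: x = 5 or -5.

Answer: x ∈ {-5, 5}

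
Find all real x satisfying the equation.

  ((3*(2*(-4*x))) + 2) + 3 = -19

Step 1. [((3*(2*(-4*x))) + 2) + 3 = -19] peel the +3: subtract 3 from each side. So sub: (3*(2*(-4*x))) + 2 = -22.
Step 2. [(3*(2*(-4*x))) + 2 = -22] peel the +2: subtract 2 from each side. So sub: 3*(2*(-4*x)) = -24.
Step 3. [3*(2*(-4*x)) = -24] 3 out front; divide by 3 ⇒ div: 2*(-4*x) = -8.
Step 4. [2*(-4*x) = -8] LHS = 2·(…); ÷2 both sides. So div: -4*x = -4.
Step 5. [-4*x = -4] LHS = -4·(…); ÷-4 both sides, so div: x = 1.

Answer: x ∈ {1}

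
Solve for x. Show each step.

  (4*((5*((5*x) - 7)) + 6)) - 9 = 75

Step 1. [(4*((5*((5*x) - 7)) + 6)) - 9 = 75] peel the -9: add 9 from each side. So sub: 4*((5*((5*x) - 7)) + 6) = 84.
Step 2. [4*((5*((5*x) - 7)) + 6) = 84] 4 out front; divide by 4, so div: (5*((5*x) - 7)) + 6 = 21.
Step 3. [(5*((5*x) - 7)) + 6 = 21] subtract 6: x sits inside (… + 6) ⇒ sub: 5*((5*x) - 7) = 15.
Step 4. [5*((5*x) - 7) = 15] divide by the outer 5, so div: (5*x) - 7 = 3.
Step 5. [(5*x) - 7 = 3] add 7: x sits inside (… - 7). So sub: 5*x = 10.
Step 6. [5*x = 10] 5·(inner) — divide through by 5, so div: x = 2.

Answer: x ∈ {2}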